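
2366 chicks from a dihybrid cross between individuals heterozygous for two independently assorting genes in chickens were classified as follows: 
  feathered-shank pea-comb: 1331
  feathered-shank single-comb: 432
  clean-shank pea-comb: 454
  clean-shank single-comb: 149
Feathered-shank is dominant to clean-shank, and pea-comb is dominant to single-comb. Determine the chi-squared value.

0.556

A dihybrid F₂ with independent assortment and complete dominance at both loci gives a 9:3:3:1 phenotypic ratio.
Total ratio parts = 16. Expected numbers out of 2366:
  feathered-shank pea-comb: 2366 × 9/16 = 1330.875
  feathered-shank single-comb: 2366 × 3/16 = 443.625
  clean-shank pea-comb: 2366 × 3/16 = 443.625
  clean-shank single-comb: 2366 × 1/16 = 147.875
χ² = Σ (O − E)² / E
  feathered-shank pea-comb: (1331 − 1330.875)² / 1330.875 = 0.0000
  feathered-shank single-comb: (432 − 443.625)² / 443.625 = 0.3046
  clean-shank pea-comb: (454 − 443.625)² / 443.625 = 0.2426
  clean-shank single-comb: (149 − 147.875)² / 147.875 = 0.0086
χ² = 0.0000 + 0.3046 + 0.2426 + 0.0086 = 0.5558 ≈ 0.556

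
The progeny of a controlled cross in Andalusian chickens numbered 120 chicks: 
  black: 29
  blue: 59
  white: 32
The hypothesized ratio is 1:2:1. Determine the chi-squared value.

0.183

Total ratio parts = 4. Expected numbers out of 120:
  black: 120 × 1/4 = 30
  blue: 120 × 2/4 = 60
  white: 120 × 1/4 = 30
χ² = Σ (O − E)² / E
  black: (29 − 30)² / 30 = 0.0333
  blue: (59 − 60)² / 60 = 0.0167
  white: (32 − 30)² / 30 = 0.1333
χ² = 0.0333 + 0.0167 + 0.1333 = 0.1833 ≈ 0.183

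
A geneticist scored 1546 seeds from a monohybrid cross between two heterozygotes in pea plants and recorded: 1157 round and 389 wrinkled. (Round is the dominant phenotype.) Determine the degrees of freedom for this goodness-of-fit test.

For a monohybrid cross between heterozygotes with complete dominance, the expected phenotypic ratio is 3:1.
A goodness-of-fit test with 2 phenotype classes has df = 2 − 1 = 1.

1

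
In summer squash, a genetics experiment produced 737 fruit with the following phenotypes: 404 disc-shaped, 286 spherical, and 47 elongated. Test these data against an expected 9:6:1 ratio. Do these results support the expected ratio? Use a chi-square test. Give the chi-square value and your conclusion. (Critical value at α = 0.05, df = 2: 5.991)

Expected counts for N = 737 under a 9:6:1 ratio (total parts = 16):
  disc-shaped: 737 × 9/16 = 414.5625
  spherical: 737 × 6/16 = 276.375
  elongated: 737 × 1/16 = 46.0625
χ² = Σ (O − E)² / E
  disc-shaped: (404 − 414.5625)² / 414.5625 = 0.2691
  spherical: (286 − 276.375)² / 276.375 = 0.3352
  elongated: (47 − 46.0625)² / 46.0625 = 0.0191
χ² = 0.2691 + 0.3352 + 0.0191 = 0.6234 ≈ 0.623
Degrees of freedom = 3 − 1 = 2; critical value at α = 0.05 is 5.991.
Since 0.623 < 5.991, we fail to reject the null hypothesis — the data are consistent with the 9:6:1 ratio.

0.623; consistent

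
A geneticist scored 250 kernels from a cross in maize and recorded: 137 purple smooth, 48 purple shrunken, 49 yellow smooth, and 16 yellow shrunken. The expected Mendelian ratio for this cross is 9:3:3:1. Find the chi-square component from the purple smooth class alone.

0.093

Under the 9:3:3:1 hypothesis (Σ ratio = 16, N = 250):
  purple smooth: 250 × 9/16 = 140.625
  purple shrunken: 250 × 3/16 = 46.875
  yellow smooth: 250 × 3/16 = 46.875
  yellow shrunken: 250 × 1/16 = 15.625
Contribution of purple smooth: (137 − 140.625)² / 140.625 = 0.0934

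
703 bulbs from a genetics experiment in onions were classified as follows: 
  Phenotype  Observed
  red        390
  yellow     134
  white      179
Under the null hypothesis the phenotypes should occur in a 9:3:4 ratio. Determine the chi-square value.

0.171

Expected counts for N = 703 under a 9:3:4 ratio (total parts = 16):
  red: 703 × 9/16 = 395.4375
  yellow: 703 × 3/16 = 131.8125
  white: 703 × 4/16 = 175.75
χ² = Σ (O − E)² / E
  red: (390 − 395.4375)² / 395.4375 = 0.0748
  yellow: (134 − 131.8125)² / 131.8125 = 0.0363
  white: (179 − 175.75)² / 175.75 = 0.0601
χ² = 0.0748 + 0.0363 + 0.0601 = 0.1712 ≈ 0.171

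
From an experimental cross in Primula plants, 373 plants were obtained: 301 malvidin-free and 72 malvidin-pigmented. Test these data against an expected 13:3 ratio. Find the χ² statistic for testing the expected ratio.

0.075

Expected counts for N = 373 under a 13:3 ratio (total parts = 16):
  malvidin-free: 373 × 13/16 = 303.0625
  malvidin-pigmented: 373 × 3/16 = 69.9375
χ² = Σ (O − E)² / E
  malvidin-free: (301 − 303.0625)² / 303.0625 = 0.0140
  malvidin-pigmented: (72 − 69.9375)² / 69.9375 = 0.0608
χ² = 0.0140 + 0.0608 = 0.0748 ≈ 0.075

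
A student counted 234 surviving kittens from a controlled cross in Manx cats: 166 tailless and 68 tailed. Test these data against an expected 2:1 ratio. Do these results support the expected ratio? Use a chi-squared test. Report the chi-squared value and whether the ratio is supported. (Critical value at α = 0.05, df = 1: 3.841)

Total ratio parts = 3. Expected numbers out of 234:
  tailless: 234 × 2/3 = 156
  tailed: 234 × 1/3 = 78
χ² = Σ (O − E)² / E
  tailless: (166 − 156)² / 156 = 0.6410
  tailed: (68 − 78)² / 78 = 1.2821
χ² = 0.6410 + 1.2821 = 1.9231 ≈ 1.923
Degrees of freedom = 2 − 1 = 1; critical value at α = 0.05 is 3.841.
Since 1.923 < 3.841, we fail to reject the null hypothesis — the data are consistent with the 2:1 ratio.

1.923; consistent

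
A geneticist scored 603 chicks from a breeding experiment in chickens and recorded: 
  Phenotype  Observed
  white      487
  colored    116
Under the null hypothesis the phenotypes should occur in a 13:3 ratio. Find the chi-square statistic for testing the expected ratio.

The 13:3 ratio has 16 parts, so with N = 603 the expected counts are:
  white: 603 × 13/16 = 489.9375
  colored: 603 × 3/16 = 113.0625
χ² = Σ (O − E)² / E
  white: (487 − 489.9375)² / 489.9375 = 0.0176
  colored: (116 − 113.0625)² / 113.0625 = 0.0763
χ² = 0.0176 + 0.0763 = 0.0939 ≈ 0.094

0.094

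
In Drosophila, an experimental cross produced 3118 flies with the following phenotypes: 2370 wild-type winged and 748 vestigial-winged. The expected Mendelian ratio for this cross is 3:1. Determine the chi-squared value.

Total ratio parts = 4. Expected numbers out of 3118:
  wild-type winged: 3118 × 3/4 = 2338.5
  vestigial-winged: 3118 × 1/4 = 779.5
χ² = Σ (O − E)² / E
  wild-type winged: (2370 − 2338.5)² / 2338.5 = 0.4243
  vestigial-winged: (748 − 779.5)² / 779.5 = 1.2729
χ² = 0.4243 + 1.2729 = 1.6972 ≈ 1.697

1.697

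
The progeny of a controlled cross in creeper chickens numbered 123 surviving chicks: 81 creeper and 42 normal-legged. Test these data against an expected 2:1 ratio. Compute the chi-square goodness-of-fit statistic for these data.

The 2:1 ratio has 3 parts, so with N = 123 the expected counts are:
  creeper: 123 × 2/3 = 82
  normal-legged: 123 × 1/3 = 41
χ² = Σ (O − E)² / E
  creeper: (81 − 82)² / 82 = 0.0122
  normal-legged: (42 − 41)² / 41 = 0.0244
χ² = 0.0122 + 0.0244 = 0.0366 ≈ 0.037

0.037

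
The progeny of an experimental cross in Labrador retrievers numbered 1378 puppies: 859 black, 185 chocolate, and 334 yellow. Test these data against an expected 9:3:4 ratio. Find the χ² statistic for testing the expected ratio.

Total ratio parts = 16. Expected numbers out of 1378:
  black: 1378 × 9/16 = 775.125
  chocolate: 1378 × 3/16 = 258.375
  yellow: 1378 × 4/16 = 344.5
χ² = Σ (O − E)² / E
  black: (859 − 775.125)² / 775.125 = 9.0760
  chocolate: (185 − 258.375)² / 258.375 = 20.8375
  yellow: (334 − 344.5)² / 344.5 = 0.3200
χ² = 9.0760 + 20.8375 + 0.3200 = 30.2335 ≈ 30.234

30.234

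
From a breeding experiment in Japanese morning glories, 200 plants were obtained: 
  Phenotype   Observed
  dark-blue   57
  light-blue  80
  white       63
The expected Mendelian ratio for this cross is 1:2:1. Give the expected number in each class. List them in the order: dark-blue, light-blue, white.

Total ratio parts = 4. Expected numbers out of 200:
  dark-blue: 200 × 1/4 = 50
  light-blue: 200 × 2/4 = 100
  white: 200 × 1/4 = 50

50, 100, 50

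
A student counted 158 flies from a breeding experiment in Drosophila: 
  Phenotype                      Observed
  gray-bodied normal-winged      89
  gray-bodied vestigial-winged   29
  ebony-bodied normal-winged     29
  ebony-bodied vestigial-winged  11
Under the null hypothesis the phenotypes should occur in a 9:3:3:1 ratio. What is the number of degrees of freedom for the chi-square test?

A goodness-of-fit test with 4 phenotype classes has df = 4 − 1 = 3.

3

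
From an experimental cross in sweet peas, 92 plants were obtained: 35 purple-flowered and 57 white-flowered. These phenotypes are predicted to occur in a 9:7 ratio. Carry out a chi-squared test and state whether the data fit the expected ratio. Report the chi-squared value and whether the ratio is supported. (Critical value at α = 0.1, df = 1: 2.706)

12.392; not consistent

Under the 9:7 hypothesis (Σ ratio = 16, N = 92):
  purple-flowered: 92 × 9/16 = 51.75
  white-flowered: 92 × 7/16 = 40.25
χ² = Σ (O − E)² / E
  purple-flowered: (35 − 51.75)² / 51.75 = 5.4215
  white-flowered: (57 − 40.25)² / 40.25 = 6.9705
χ² = 5.4215 + 6.9705 = 12.392
Degrees of freedom = 2 − 1 = 1; critical value at α = 0.1 is 2.706.
Since 12.392 > 2.706, we reject the null hypothesis — the data do not fit the 9:7 ratio.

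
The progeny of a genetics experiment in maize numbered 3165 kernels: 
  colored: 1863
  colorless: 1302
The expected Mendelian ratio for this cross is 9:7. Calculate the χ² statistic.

Under the 9:7 hypothesis (Σ ratio = 16, N = 3165):
  colored: 3165 × 9/16 = 1780.3125
  colorless: 3165 × 7/16 = 1384.6875
χ² = Σ (O − E)² / E
  colored: (1863 − 1780.3125)² / 1780.3125 = 3.8405
  colorless: (1302 − 1384.6875)² / 1384.6875 = 4.9377
χ² = 3.8405 + 4.9377 = 8.7782 ≈ 8.778

8.778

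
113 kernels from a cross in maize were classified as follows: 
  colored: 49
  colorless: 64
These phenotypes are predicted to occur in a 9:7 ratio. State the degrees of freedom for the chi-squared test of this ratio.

1

A goodness-of-fit test with 2 phenotype classes has df = 2 − 1 = 1.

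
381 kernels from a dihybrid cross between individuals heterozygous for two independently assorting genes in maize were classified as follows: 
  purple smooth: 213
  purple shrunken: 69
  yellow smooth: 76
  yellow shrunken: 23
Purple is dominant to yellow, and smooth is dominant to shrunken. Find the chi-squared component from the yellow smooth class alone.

A dihybrid F₂ with independent assortment and complete dominance at both loci gives a 9:3:3:1 phenotypic ratio.
Under the 9:3:3:1 hypothesis (Σ ratio = 16, N = 381):
  purple smooth: 381 × 9/16 = 214.3125
  purple shrunken: 381 × 3/16 = 71.4375
  yellow smooth: 381 × 3/16 = 71.4375
  yellow shrunken: 381 × 1/16 = 23.8125
Contribution of yellow smooth: (76 − 71.4375)² / 71.4375 = 0.2914

0.291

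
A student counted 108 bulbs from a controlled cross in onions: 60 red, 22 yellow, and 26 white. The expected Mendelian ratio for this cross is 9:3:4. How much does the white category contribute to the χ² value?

0.037

Total ratio parts = 16. Expected numbers out of 108:
  red: 108 × 9/16 = 60.75
  yellow: 108 × 3/16 = 20.25
  white: 108 × 4/16 = 27
Contribution of white: (26 − 27)² / 27 = 0.0370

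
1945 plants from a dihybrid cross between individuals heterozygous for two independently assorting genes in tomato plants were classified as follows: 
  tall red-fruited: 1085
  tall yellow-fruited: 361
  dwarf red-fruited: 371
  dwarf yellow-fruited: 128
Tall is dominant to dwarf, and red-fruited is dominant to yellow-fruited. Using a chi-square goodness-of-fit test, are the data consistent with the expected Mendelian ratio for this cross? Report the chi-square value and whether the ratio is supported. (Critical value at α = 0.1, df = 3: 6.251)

A dihybrid F₂ with independent assortment and complete dominance at both loci gives a 9:3:3:1 phenotypic ratio.
Total ratio parts = 16. Expected numbers out of 1945:
  tall red-fruited: 1945 × 9/16 = 1094.0625
  tall yellow-fruited: 1945 × 3/16 = 364.6875
  dwarf red-fruited: 1945 × 3/16 = 364.6875
  dwarf yellow-fruited: 1945 × 1/16 = 121.5625
χ² = Σ (O − E)² / E
  tall red-fruited: (1085 − 1094.0625)² / 1094.0625 = 0.0751
  tall yellow-fruited: (361 − 364.6875)² / 364.6875 = 0.0373
  dwarf red-fruited: (371 − 364.6875)² / 364.6875 = 0.1093
  dwarf yellow-fruited: (128 − 121.5625)² / 121.5625 = 0.3409
χ² = 0.0751 + 0.0373 + 0.1093 + 0.3409 = 0.5626 ≈ 0.563
Degrees of freedom = 4 − 1 = 3; critical value at α = 0.1 is 6.251.
Since 0.563 < 6.251, we fail to reject the null hypothesis — the data are consistent with the 9:3:3:1 ratio.

0.563; consistent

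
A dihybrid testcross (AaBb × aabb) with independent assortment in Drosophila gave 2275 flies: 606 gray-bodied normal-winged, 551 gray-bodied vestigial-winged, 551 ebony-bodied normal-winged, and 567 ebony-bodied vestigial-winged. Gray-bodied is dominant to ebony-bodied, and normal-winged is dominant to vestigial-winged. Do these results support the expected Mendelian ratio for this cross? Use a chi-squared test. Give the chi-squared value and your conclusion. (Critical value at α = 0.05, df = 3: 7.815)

A dihybrid testcross with independent assortment gives a 1:1:1:1 ratio.
Under the 1:1:1:1 hypothesis (Σ ratio = 4, N = 2275):
  gray-bodied normal-winged: 2275 × 1/4 = 568.75
  gray-bodied vestigial-winged: 2275 × 1/4 = 568.75
  ebony-bodied normal-winged: 2275 × 1/4 = 568.75
  ebony-bodied vestigial-winged: 2275 × 1/4 = 568.75
χ² = Σ (O − E)² / E
  gray-bodied normal-winged: (606 − 568.75)² / 568.75 = 2.4397
  gray-bodied vestigial-winged: (551 − 568.75)² / 568.75 = 0.5540
  ebony-bodied normal-winged: (551 − 568.75)² / 568.75 = 0.5540
  ebony-bodied vestigial-winged: (567 − 568.75)² / 568.75 = 0.0054
χ² = 2.4397 + 0.5540 + 0.5540 + 0.0054 = 3.5531 ≈ 3.553
Degrees of freedom = 4 − 1 = 3; critical value at α = 0.05 is 7.815.
Since 3.553 < 7.815, we fail to reject the null hypothesis — the data are consistent with the 1:1:1:1 ratio.

3.553; consistent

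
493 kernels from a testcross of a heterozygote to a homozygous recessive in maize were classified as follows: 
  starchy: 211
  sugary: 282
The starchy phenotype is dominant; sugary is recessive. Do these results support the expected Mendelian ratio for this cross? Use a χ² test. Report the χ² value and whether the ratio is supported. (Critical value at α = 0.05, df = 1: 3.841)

A testcross of a heterozygote (Aa × aa) gives a 1:1 phenotypic ratio.
The 1:1 ratio has 2 parts, so with N = 493 the expected counts are:
  starchy: 493 × 1/2 = 246.5
  sugary: 493 × 1/2 = 246.5
χ² = Σ (O − E)² / E
  starchy: (211 − 246.5)² / 246.5 = 5.1126
  sugary: (282 − 246.5)² / 246.5 = 5.1126
χ² = 5.1126 + 5.1126 = 10.2252 ≈ 10.225
Degrees of freedom = 2 − 1 = 1; critical value at α = 0.05 is 3.841.
Since 10.225 > 3.841, we reject the null hypothesis — the data do not fit the 1:1 ratio.

10.225; not consistent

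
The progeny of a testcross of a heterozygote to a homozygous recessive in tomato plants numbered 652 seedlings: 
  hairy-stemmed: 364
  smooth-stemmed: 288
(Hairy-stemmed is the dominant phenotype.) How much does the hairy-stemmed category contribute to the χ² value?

4.429

A testcross of a heterozygote (Aa × aa) gives a 1:1 phenotypic ratio.
Total ratio parts = 2. Expected numbers out of 652:
  hairy-stemmed: 652 × 1/2 = 326
  smooth-stemmed: 652 × 1/2 = 326
Contribution of hairy-stemmed: (364 − 326)² / 326 = 4.4294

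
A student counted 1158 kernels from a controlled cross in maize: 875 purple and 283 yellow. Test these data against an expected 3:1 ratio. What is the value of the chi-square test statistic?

0.195

The 3:1 ratio has 4 parts, so with N = 1158 the expected counts are:
  purple: 1158 × 3/4 = 868.5
  yellow: 1158 × 1/4 = 289.5
χ² = Σ (O − E)² / E
  purple: (875 − 868.5)² / 868.5 = 0.0486
  yellow: (283 − 289.5)² / 289.5 = 0.1459
χ² = 0.0486 + 0.1459 = 0.1945 ≈ 0.195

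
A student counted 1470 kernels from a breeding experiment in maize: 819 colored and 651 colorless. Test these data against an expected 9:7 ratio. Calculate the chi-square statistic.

0.171

The 9:7 ratio has 16 parts, so with N = 1470 the expected counts are:
  colored: 1470 × 9/16 = 826.875
  colorless: 1470 × 7/16 = 643.125
χ² = Σ (O − E)² / E
  colored: (819 − 826.875)² / 826.875 = 0.0750
  colorless: (651 − 643.125)² / 643.125 = 0.0964
χ² = 0.0750 + 0.0964 = 0.1714 ≈ 0.171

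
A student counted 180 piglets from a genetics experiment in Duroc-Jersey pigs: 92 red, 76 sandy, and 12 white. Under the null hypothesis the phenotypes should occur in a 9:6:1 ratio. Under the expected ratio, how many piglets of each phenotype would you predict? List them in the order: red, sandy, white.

101.25, 67.5, 11.25

Total ratio parts = 16. Expected numbers out of 180:
  red: 180 × 9/16 = 101.25
  sandy: 180 × 6/16 = 67.5
  white: 180 × 1/16 = 11.25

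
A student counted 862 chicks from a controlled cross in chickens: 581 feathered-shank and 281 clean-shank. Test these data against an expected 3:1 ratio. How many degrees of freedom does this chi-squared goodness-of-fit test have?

A goodness-of-fit test with 2 phenotype classes has df = 2 − 1 = 1.

1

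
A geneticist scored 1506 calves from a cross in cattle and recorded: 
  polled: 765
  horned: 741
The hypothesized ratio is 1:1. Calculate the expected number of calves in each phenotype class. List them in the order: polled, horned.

753, 753

Under the 1:1 hypothesis (Σ ratio = 2, N = 1506):
  polled: 1506 × 1/2 = 753
  horned: 1506 × 1/2 = 753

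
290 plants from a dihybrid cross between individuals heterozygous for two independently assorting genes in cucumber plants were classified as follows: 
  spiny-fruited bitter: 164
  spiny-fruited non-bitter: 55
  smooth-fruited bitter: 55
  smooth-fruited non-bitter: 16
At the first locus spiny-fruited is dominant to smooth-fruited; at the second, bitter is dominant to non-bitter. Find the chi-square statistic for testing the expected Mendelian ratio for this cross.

0.268

A dihybrid F₂ with independent assortment and complete dominance at both loci gives a 9:3:3:1 phenotypic ratio.
Expected counts for N = 290 under a 9:3:3:1 ratio (total parts = 16):
  spiny-fruited bitter: 290 × 9/16 = 163.125
  spiny-fruited non-bitter: 290 × 3/16 = 54.375
  smooth-fruited bitter: 290 × 3/16 = 54.375
  smooth-fruited non-bitter: 290 × 1/16 = 18.125
χ² = Σ (O − E)² / E
  spiny-fruited bitter: (164 − 163.125)² / 163.125 = 0.0047
  spiny-fruited non-bitter: (55 − 54.375)² / 54.375 = 0.0072
  smooth-fruited bitter: (55 − 54.375)² / 54.375 = 0.0072
  smooth-fruited non-bitter: (16 − 18.125)² / 18.125 = 0.2491
χ² = 0.0047 + 0.0072 + 0.0072 + 0.2491 = 0.2682 ≈ 0.268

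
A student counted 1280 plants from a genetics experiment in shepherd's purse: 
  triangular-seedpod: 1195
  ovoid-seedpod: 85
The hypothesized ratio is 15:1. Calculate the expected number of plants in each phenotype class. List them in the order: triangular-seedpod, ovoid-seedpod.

The 15:1 ratio has 16 parts, so with N = 1280 the expected counts are:
  triangular-seedpod: 1280 × 15/16 = 1200
  ovoid-seedpod: 1280 × 1/16 = 80

1200, 80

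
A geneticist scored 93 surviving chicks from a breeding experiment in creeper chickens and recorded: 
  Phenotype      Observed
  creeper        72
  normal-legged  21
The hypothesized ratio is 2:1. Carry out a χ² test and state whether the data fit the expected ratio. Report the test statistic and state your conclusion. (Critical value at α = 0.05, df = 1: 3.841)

4.839; not consistent

The 2:1 ratio has 3 parts, so with N = 93 the expected counts are:
  creeper: 93 × 2/3 = 62
  normal-legged: 93 × 1/3 = 31
χ² = Σ (O − E)² / E
  creeper: (72 − 62)² / 62 = 1.6129
  normal-legged: (21 − 31)² / 31 = 3.2258
χ² = 1.6129 + 3.2258 = 4.8387 ≈ 4.839
Degrees of freedom = 2 − 1 = 1; critical value at α = 0.05 is 3.841.
Since 4.839 > 3.841, we reject the null hypothesis — the data do not fit the 2:1 ratio.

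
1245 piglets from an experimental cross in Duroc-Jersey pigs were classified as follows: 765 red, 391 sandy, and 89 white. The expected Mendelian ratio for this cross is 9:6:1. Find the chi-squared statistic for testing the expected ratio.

The 9:6:1 ratio has 16 parts, so with N = 1245 the expected counts are:
  red: 1245 × 9/16 = 700.3125
  sandy: 1245 × 6/16 = 466.875
  white: 1245 × 1/16 = 77.8125
χ² = Σ (O − E)² / E
  red: (765 − 700.3125)² / 700.3125 = 5.9752
  sandy: (391 − 466.875)² / 466.875 = 12.3310
  white: (89 − 77.8125)² / 77.8125 = 1.6085
χ² = 5.9752 + 12.3310 + 1.6085 = 19.9147 ≈ 19.915

19.915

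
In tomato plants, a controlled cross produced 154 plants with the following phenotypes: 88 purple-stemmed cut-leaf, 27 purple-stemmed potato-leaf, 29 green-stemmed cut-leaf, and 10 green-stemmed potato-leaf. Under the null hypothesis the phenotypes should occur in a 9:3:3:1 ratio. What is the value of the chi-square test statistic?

Under the 9:3:3:1 hypothesis (Σ ratio = 16, N = 154):
  purple-stemmed cut-leaf: 154 × 9/16 = 86.625
  purple-stemmed potato-leaf: 154 × 3/16 = 28.875
  green-stemmed cut-leaf: 154 × 3/16 = 28.875
  green-stemmed potato-leaf: 154 × 1/16 = 9.625
χ² = Σ (O − E)² / E
  purple-stemmed cut-leaf: (88 − 86.625)² / 86.625 = 0.0218
  purple-stemmed potato-leaf: (27 − 28.875)² / 28.875 = 0.1218
  green-stemmed cut-leaf: (29 − 28.875)² / 28.875 = 0.0005
  green-stemmed potato-leaf: (10 − 9.625)² / 9.625 = 0.0146
χ² = 0.0218 + 0.1218 + 0.0005 + 0.0146 = 0.1587 ≈ 0.159

0.159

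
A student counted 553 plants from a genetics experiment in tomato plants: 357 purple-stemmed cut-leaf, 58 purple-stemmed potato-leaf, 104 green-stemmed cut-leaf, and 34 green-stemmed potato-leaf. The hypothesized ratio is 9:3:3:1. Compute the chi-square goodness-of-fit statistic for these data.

26.925

Expected counts for N = 553 under a 9:3:3:1 ratio (total parts = 16):
  purple-stemmed cut-leaf: 553 × 9/16 = 311.0625
  purple-stemmed potato-leaf: 553 × 3/16 = 103.6875
  green-stemmed cut-leaf: 553 × 3/16 = 103.6875
  green-stemmed potato-leaf: 553 × 1/16 = 34.5625
χ² = Σ (O − E)² / E
  purple-stemmed cut-leaf: (357 − 311.0625)² / 311.0625 = 6.7840
  purple-stemmed potato-leaf: (58 − 103.6875)² / 103.6875 = 20.1311
  green-stemmed cut-leaf: (104 − 103.6875)² / 103.6875 = 0.0009
  green-stemmed potato-leaf: (34 − 34.5625)² / 34.5625 = 0.0092
χ² = 6.7840 + 20.1311 + 0.0009 + 0.0092 = 26.9252 ≈ 26.925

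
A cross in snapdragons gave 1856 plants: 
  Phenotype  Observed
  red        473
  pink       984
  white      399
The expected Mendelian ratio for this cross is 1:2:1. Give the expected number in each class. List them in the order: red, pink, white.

464, 928, 464

Under the 1:2:1 hypothesis (Σ ratio = 4, N = 1856):
  red: 1856 × 1/4 = 464
  pink: 1856 × 2/4 = 928
  white: 1856 × 1/4 = 464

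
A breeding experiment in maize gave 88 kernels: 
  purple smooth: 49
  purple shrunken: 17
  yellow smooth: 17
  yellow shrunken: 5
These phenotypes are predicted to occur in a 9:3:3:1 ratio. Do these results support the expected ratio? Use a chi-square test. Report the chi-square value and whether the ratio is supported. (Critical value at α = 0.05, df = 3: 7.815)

Under the 9:3:3:1 hypothesis (Σ ratio = 16, N = 88):
  purple smooth: 88 × 9/16 = 49.5
  purple shrunken: 88 × 3/16 = 16.5
  yellow smooth: 88 × 3/16 = 16.5
  yellow shrunken: 88 × 1/16 = 5.5
χ² = Σ (O − E)² / E
  purple smooth: (49 − 49.5)² / 49.5 = 0.0051
  purple shrunken: (17 − 16.5)² / 16.5 = 0.0152
  yellow smooth: (17 − 16.5)² / 16.5 = 0.0152
  yellow shrunken: (5 − 5.5)² / 5.5 = 0.0455
χ² = 0.0051 + 0.0152 + 0.0152 + 0.0455 = 0.081
Degrees of freedom = 4 − 1 = 3; critical value at α = 0.05 is 7.815.
Since 0.081 < 7.815, we fail to reject the null hypothesis — the data are consistent with the 9:3:3:1 ratio.

0.081; consistent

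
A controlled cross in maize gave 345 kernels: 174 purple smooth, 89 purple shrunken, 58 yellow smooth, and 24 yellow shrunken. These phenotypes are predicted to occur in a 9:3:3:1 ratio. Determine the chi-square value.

Expected counts for N = 345 under a 9:3:3:1 ratio (total parts = 16):
  purple smooth: 345 × 9/16 = 194.0625
  purple shrunken: 345 × 3/16 = 64.6875
  yellow smooth: 345 × 3/16 = 64.6875
  yellow shrunken: 345 × 1/16 = 21.5625
χ² = Σ (O − E)² / E
  purple smooth: (174 − 194.0625)² / 194.0625 = 2.0741
  purple shrunken: (89 − 64.6875)² / 64.6875 = 9.1377
  yellow smooth: (58 − 64.6875)² / 64.6875 = 0.6914
  yellow shrunken: (24 − 21.5625)² / 21.5625 = 0.2755
χ² = 2.0741 + 9.1377 + 0.6914 + 0.2755 = 12.1787 ≈ 12.179

12.179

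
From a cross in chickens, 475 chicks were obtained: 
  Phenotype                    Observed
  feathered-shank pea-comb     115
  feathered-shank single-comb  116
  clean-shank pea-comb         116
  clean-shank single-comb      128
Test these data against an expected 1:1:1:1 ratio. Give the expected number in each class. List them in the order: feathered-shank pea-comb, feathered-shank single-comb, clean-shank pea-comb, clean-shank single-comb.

The 1:1:1:1 ratio has 4 parts, so with N = 475 the expected counts are:
  feathered-shank pea-comb: 475 × 1/4 = 118.75
  feathered-shank single-comb: 475 × 1/4 = 118.75
  clean-shank pea-comb: 475 × 1/4 = 118.75
  clean-shank single-comb: 475 × 1/4 = 118.75

118.75, 118.75, 118.75, 118.75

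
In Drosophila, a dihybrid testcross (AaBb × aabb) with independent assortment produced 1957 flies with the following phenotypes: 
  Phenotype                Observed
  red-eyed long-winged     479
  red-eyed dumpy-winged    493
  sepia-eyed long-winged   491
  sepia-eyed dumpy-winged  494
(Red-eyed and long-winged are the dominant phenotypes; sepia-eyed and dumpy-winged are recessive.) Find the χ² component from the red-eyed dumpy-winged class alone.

A dihybrid testcross with independent assortment gives a 1:1:1:1 ratio.
Total ratio parts = 4. Expected numbers out of 1957:
  red-eyed long-winged: 1957 × 1/4 = 489.25
  red-eyed dumpy-winged: 1957 × 1/4 = 489.25
  sepia-eyed long-winged: 1957 × 1/4 = 489.25
  sepia-eyed dumpy-winged: 1957 × 1/4 = 489.25
Contribution of red-eyed dumpy-winged: (493 − 489.25)² / 489.25 = 0.0287

0.029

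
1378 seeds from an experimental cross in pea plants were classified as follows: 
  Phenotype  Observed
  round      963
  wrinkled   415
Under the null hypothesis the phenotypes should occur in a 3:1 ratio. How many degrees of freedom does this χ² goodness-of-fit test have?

A goodness-of-fit test with 2 phenotype classes has df = 2 − 1 = 1.

1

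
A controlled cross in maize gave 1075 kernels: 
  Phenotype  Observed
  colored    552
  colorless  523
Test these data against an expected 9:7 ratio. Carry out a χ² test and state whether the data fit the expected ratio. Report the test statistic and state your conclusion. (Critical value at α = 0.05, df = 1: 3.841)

10.493; not consistent

Under the 9:7 hypothesis (Σ ratio = 16, N = 1075):
  colored: 1075 × 9/16 = 604.6875
  colorless: 1075 × 7/16 = 470.3125
χ² = Σ (O − E)² / E
  colored: (552 − 604.6875)² / 604.6875 = 4.5908
  colorless: (523 − 470.3125)² / 470.3125 = 5.9024
χ² = 4.5908 + 5.9024 = 10.4932 ≈ 10.493
Degrees of freedom = 2 − 1 = 1; critical value at α = 0.05 is 3.841.
Since 10.493 > 3.841, we reject the null hypothesis — the data do not fit the 9:7 ratio.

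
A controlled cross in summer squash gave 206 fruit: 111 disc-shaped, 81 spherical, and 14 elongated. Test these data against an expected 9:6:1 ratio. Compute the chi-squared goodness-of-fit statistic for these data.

0.485

The 9:6:1 ratio has 16 parts, so with N = 206 the expected counts are:
  disc-shaped: 206 × 9/16 = 115.875
  spherical: 206 × 6/16 = 77.25
  elongated: 206 × 1/16 = 12.875
χ² = Σ (O − E)² / E
  disc-shaped: (111 − 115.875)² / 115.875 = 0.2051
  spherical: (81 − 77.25)² / 77.25 = 0.1820
  elongated: (14 − 12.875)² / 12.875 = 0.0983
χ² = 0.2051 + 0.1820 + 0.0983 = 0.4854 ≈ 0.485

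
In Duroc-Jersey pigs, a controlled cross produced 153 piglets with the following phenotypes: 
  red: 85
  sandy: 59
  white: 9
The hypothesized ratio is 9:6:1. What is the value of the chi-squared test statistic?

0.092

Expected counts for N = 153 under a 9:6:1 ratio (total parts = 16):
  red: 153 × 9/16 = 86.0625
  sandy: 153 × 6/16 = 57.375
  white: 153 × 1/16 = 9.5625
χ² = Σ (O − E)² / E
  red: (85 − 86.0625)² / 86.0625 = 0.0131
  sandy: (59 − 57.375)² / 57.375 = 0.0460
  white: (9 − 9.5625)² / 9.5625 = 0.0331
χ² = 0.0131 + 0.0460 + 0.0331 = 0.0922 ≈ 0.092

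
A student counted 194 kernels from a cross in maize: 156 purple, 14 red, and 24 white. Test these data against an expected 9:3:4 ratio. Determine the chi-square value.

46.275

Expected counts for N = 194 under a 9:3:4 ratio (total parts = 16):
  purple: 194 × 9/16 = 109.125
  red: 194 × 3/16 = 36.375
  white: 194 × 4/16 = 48.5
χ² = Σ (O − E)² / E
  purple: (156 − 109.125)² / 109.125 = 20.1353
  red: (14 − 36.375)² / 36.375 = 13.7633
  white: (24 − 48.5)² / 48.5 = 12.3763
χ² = 20.1353 + 13.7633 + 12.3763 = 46.2749 ≈ 46.275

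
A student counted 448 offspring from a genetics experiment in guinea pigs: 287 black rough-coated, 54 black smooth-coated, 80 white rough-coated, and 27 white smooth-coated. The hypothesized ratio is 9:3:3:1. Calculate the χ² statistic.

15.802

The 9:3:3:1 ratio has 16 parts, so with N = 448 the expected counts are:
  black rough-coated: 448 × 9/16 = 252
  black smooth-coated: 448 × 3/16 = 84
  white rough-coated: 448 × 3/16 = 84
  white smooth-coated: 448 × 1/16 = 28
χ² = Σ (O − E)² / E
  black rough-coated: (287 − 252)² / 252 = 4.8611
  black smooth-coated: (54 − 84)² / 84 = 10.7143
  white rough-coated: (80 − 84)² / 84 = 0.1905
  white smooth-coated: (27 − 28)² / 28 = 0.0357
χ² = 4.8611 + 10.7143 + 0.1905 + 0.0357 = 15.8016 ≈ 15.802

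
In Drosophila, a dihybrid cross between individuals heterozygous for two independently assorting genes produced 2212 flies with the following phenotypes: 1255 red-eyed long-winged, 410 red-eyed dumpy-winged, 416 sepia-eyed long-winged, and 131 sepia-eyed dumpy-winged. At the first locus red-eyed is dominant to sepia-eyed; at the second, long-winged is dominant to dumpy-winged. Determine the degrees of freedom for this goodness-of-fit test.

3

A dihybrid F₂ with independent assortment and complete dominance at both loci gives a 9:3:3:1 phenotypic ratio.
A goodness-of-fit test with 4 phenotype classes has df = 4 − 1 = 3.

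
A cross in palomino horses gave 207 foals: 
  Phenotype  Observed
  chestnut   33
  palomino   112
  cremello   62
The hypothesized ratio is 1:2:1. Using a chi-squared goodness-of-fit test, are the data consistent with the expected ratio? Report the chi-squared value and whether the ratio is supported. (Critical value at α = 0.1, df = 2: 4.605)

9.522; not consistent

Under the 1:2:1 hypothesis (Σ ratio = 4, N = 207):
  chestnut: 207 × 1/4 = 51.75
  palomino: 207 × 2/4 = 103.5
  cremello: 207 × 1/4 = 51.75
χ² = Σ (O − E)² / E
  chestnut: (33 − 51.75)² / 51.75 = 6.7935
  palomino: (112 − 103.5)² / 103.5 = 0.6981
  cremello: (62 − 51.75)² / 51.75 = 2.0302
χ² = 6.7935 + 0.6981 + 2.0302 = 9.5218 ≈ 9.522
Degrees of freedom = 3 − 1 = 2; critical value at α = 0.1 is 4.605.
Since 9.522 > 4.605, we reject the null hypothesis — the data do not fit the 1:2:1 ratio.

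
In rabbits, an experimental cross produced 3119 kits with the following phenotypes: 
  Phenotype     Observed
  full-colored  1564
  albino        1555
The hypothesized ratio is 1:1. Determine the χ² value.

0.026

The 1:1 ratio has 2 parts, so with N = 3119 the expected counts are:
  full-colored: 3119 × 1/2 = 1559.5
  albino: 3119 × 1/2 = 1559.5
χ² = Σ (O − E)² / E
  full-colored: (1564 − 1559.5)² / 1559.5 = 0.0130
  albino: (1555 − 1559.5)² / 1559.5 = 0.0130
χ² = 0.0130 + 0.0130 = 0.026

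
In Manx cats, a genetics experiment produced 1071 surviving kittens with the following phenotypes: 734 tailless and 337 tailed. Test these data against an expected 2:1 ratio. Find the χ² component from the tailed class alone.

The 2:1 ratio has 3 parts, so with N = 1071 the expected counts are:
  tailless: 1071 × 2/3 = 714
  tailed: 1071 × 1/3 = 357
Contribution of tailed: (337 − 357)² / 357 = 1.1204

1.120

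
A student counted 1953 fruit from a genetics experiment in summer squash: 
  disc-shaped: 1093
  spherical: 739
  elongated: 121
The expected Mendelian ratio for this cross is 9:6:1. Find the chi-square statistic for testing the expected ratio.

The 9:6:1 ratio has 16 parts, so with N = 1953 the expected counts are:
  disc-shaped: 1953 × 9/16 = 1098.5625
  spherical: 1953 × 6/16 = 732.375
  elongated: 1953 × 1/16 = 122.0625
χ² = Σ (O − E)² / E
  disc-shaped: (1093 − 1098.5625)² / 1098.5625 = 0.0282
  spherical: (739 − 732.375)² / 732.375 = 0.0599
  elongated: (121 − 122.0625)² / 122.0625 = 0.0092
χ² = 0.0282 + 0.0599 + 0.0092 = 0.0973 ≈ 0.097

0.097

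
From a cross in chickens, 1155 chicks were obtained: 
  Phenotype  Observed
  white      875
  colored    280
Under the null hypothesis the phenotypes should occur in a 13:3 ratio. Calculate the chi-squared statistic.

22.871

Expected counts for N = 1155 under a 13:3 ratio (total parts = 16):
  white: 1155 × 13/16 = 938.4375
  colored: 1155 × 3/16 = 216.5625
χ² = Σ (O − E)² / E
  white: (875 − 938.4375)² / 938.4375 = 4.2883
  colored: (280 − 216.5625)² / 216.5625 = 18.5827
χ² = 4.2883 + 18.5827 = 22.871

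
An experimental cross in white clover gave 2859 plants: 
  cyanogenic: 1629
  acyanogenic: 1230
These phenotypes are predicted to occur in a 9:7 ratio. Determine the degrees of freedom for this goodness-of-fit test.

A goodness-of-fit test with 2 phenotype classes has df = 2 − 1 = 1.

1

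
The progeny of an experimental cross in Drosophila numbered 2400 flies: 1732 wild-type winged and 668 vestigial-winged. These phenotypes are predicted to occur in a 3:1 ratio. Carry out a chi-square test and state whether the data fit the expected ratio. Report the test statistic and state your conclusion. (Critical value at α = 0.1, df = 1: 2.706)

10.276; not consistent

The 3:1 ratio has 4 parts, so with N = 2400 the expected counts are:
  wild-type winged: 2400 × 3/4 = 1800
  vestigial-winged: 2400 × 1/4 = 600
χ² = Σ (O − E)² / E
  wild-type winged: (1732 − 1800)² / 1800 = 2.5689
  vestigial-winged: (668 − 600)² / 600 = 7.7067
χ² = 2.5689 + 7.7067 = 10.2756 ≈ 10.276
Degrees of freedom = 2 − 1 = 1; critical value at α = 0.1 is 2.706.
Since 10.276 > 2.706, we reject the null hypothesis — the data do not fit the 3:1 ratio.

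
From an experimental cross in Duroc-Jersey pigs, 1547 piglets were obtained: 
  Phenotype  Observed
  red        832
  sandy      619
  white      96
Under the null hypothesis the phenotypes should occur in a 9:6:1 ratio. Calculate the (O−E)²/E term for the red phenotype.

1.676

Total ratio parts = 16. Expected numbers out of 1547:
  red: 1547 × 9/16 = 870.1875
  sandy: 1547 × 6/16 = 580.125
  white: 1547 × 1/16 = 96.6875
Contribution of red: (832 − 870.1875)² / 870.1875 = 1.6758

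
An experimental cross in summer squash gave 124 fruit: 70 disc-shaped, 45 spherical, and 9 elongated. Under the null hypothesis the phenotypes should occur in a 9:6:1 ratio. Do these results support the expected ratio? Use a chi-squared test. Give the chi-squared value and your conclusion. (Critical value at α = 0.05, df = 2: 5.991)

Expected counts for N = 124 under a 9:6:1 ratio (total parts = 16):
  disc-shaped: 124 × 9/16 = 69.75
  spherical: 124 × 6/16 = 46.5
  elongated: 124 × 1/16 = 7.75
χ² = Σ (O − E)² / E
  disc-shaped: (70 − 69.75)² / 69.75 = 0.0009
  spherical: (45 − 46.5)² / 46.5 = 0.0484
  elongated: (9 − 7.75)² / 7.75 = 0.2016
χ² = 0.0009 + 0.0484 + 0.2016 = 0.2509 ≈ 0.251
Degrees of freedom = 3 − 1 = 2; critical value at α = 0.05 is 5.991.
Since 0.251 < 5.991, we fail to reject the null hypothesis — the data are consistent with the 9:6:1 ratio.

0.251; consistent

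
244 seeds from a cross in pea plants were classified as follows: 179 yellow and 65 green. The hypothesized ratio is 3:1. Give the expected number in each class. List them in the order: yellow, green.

The 3:1 ratio has 4 parts, so with N = 244 the expected counts are:
  yellow: 244 × 3/4 = 183
  green: 244 × 1/4 = 61

183, 61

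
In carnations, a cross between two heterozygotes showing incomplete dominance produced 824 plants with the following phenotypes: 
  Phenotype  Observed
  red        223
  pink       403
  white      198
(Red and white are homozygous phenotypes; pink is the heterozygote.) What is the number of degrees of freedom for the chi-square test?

With incomplete dominance, a heterozygote × heterozygote cross gives a 1:2:1 phenotypic ratio.
A goodness-of-fit test with 3 phenotype classes has df = 3 − 1 = 2.

2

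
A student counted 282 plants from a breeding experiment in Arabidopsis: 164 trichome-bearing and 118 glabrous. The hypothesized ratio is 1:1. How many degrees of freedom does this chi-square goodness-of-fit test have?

A goodness-of-fit test with 2 phenotype classes has df = 2 − 1 = 1.

1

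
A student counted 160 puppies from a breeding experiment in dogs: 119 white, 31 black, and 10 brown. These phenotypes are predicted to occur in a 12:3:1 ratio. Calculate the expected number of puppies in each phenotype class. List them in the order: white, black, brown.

120, 30, 10

Total ratio parts = 16. Expected numbers out of 160:
  white: 160 × 12/16 = 120
  black: 160 × 3/16 = 30
  brown: 160 × 1/16 = 10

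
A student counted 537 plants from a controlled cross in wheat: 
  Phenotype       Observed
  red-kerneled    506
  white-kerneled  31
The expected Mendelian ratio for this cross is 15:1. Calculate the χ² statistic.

0.209

Total ratio parts = 16. Expected numbers out of 537:
  red-kerneled: 537 × 15/16 = 503.4375
  white-kerneled: 537 × 1/16 = 33.5625
χ² = Σ (O − E)² / E
  red-kerneled: (506 − 503.4375)² / 503.4375 = 0.0130
  white-kerneled: (31 − 33.5625)² / 33.5625 = 0.1956
χ² = 0.0130 + 0.1956 = 0.2086 ≈ 0.209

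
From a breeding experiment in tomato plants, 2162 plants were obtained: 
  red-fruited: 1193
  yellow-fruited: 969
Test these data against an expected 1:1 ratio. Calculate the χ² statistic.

23.208

The 1:1 ratio has 2 parts, so with N = 2162 the expected counts are:
  red-fruited: 2162 × 1/2 = 1081
  yellow-fruited: 2162 × 1/2 = 1081
χ² = Σ (O − E)² / E
  red-fruited: (1193 − 1081)² / 1081 = 11.6041
  yellow-fruited: (969 − 1081)² / 1081 = 11.6041
χ² = 11.6041 + 11.6041 = 23.2082 ≈ 23.208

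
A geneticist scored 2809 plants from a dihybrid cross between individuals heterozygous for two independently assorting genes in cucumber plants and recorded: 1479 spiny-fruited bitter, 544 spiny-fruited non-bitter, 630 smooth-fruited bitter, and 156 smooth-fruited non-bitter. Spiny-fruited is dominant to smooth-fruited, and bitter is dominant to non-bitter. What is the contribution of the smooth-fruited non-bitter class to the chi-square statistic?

2.180

A dihybrid F₂ with independent assortment and complete dominance at both loci gives a 9:3:3:1 phenotypic ratio.
Total ratio parts = 16. Expected numbers out of 2809:
  spiny-fruited bitter: 2809 × 9/16 = 1580.0625
  spiny-fruited non-bitter: 2809 × 3/16 = 526.6875
  smooth-fruited bitter: 2809 × 3/16 = 526.6875
  smooth-fruited non-bitter: 2809 × 1/16 = 175.5625
Contribution of smooth-fruited non-bitter: (156 − 175.5625)² / 175.5625 = 2.1798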